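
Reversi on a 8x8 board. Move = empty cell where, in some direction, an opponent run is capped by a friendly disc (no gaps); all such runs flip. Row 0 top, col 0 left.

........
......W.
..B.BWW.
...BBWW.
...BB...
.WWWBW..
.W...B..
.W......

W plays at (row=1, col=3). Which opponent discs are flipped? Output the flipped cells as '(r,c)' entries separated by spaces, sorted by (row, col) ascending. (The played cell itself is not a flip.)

Dir NW: first cell '.' (not opp) -> no flip
Dir N: first cell '.' (not opp) -> no flip
Dir NE: first cell '.' (not opp) -> no flip
Dir W: first cell '.' (not opp) -> no flip
Dir E: first cell '.' (not opp) -> no flip
Dir SW: opp run (2,2), next='.' -> no flip
Dir S: first cell '.' (not opp) -> no flip
Dir SE: opp run (2,4) capped by W -> flip

Answer: (2,4)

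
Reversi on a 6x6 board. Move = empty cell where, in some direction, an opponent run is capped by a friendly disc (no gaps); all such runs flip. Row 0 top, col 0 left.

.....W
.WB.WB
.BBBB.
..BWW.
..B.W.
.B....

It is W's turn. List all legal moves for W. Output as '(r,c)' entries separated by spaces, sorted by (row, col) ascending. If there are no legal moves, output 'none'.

(0,1): flips 2 -> legal
(0,2): no bracket -> illegal
(0,3): no bracket -> illegal
(0,4): no bracket -> illegal
(1,0): no bracket -> illegal
(1,3): flips 2 -> legal
(2,0): no bracket -> illegal
(2,5): flips 1 -> legal
(3,0): no bracket -> illegal
(3,1): flips 2 -> legal
(3,5): no bracket -> illegal
(4,0): no bracket -> illegal
(4,1): flips 2 -> legal
(4,3): no bracket -> illegal
(5,0): no bracket -> illegal
(5,2): no bracket -> illegal
(5,3): no bracket -> illegal

Answer: (0,1) (1,3) (2,5) (3,1) (4,1)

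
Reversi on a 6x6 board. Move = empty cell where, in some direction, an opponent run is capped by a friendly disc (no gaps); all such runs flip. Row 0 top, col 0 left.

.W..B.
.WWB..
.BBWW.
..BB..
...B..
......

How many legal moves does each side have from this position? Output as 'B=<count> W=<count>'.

Answer: B=8 W=10

Derivation:
-- B to move --
(0,0): flips 1 -> legal
(0,2): flips 1 -> legal
(0,3): flips 1 -> legal
(1,0): flips 2 -> legal
(1,4): flips 1 -> legal
(1,5): flips 1 -> legal
(2,0): no bracket -> illegal
(2,5): flips 2 -> legal
(3,4): no bracket -> illegal
(3,5): flips 1 -> legal
B mobility = 8
-- W to move --
(0,2): flips 1 -> legal
(0,3): flips 1 -> legal
(0,5): no bracket -> illegal
(1,0): no bracket -> illegal
(1,4): flips 1 -> legal
(1,5): no bracket -> illegal
(2,0): flips 2 -> legal
(3,0): flips 1 -> legal
(3,1): flips 1 -> legal
(3,4): no bracket -> illegal
(4,1): flips 1 -> legal
(4,2): flips 3 -> legal
(4,4): flips 2 -> legal
(5,2): no bracket -> illegal
(5,3): flips 2 -> legal
(5,4): no bracket -> illegal
W mobility = 10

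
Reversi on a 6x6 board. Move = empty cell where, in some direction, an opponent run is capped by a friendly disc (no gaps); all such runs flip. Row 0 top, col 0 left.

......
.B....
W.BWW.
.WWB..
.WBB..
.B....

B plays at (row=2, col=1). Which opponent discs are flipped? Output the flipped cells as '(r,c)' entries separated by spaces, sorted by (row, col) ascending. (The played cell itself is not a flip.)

Dir NW: first cell '.' (not opp) -> no flip
Dir N: first cell 'B' (not opp) -> no flip
Dir NE: first cell '.' (not opp) -> no flip
Dir W: opp run (2,0), next=edge -> no flip
Dir E: first cell 'B' (not opp) -> no flip
Dir SW: first cell '.' (not opp) -> no flip
Dir S: opp run (3,1) (4,1) capped by B -> flip
Dir SE: opp run (3,2) capped by B -> flip

Answer: (3,1) (3,2) (4,1)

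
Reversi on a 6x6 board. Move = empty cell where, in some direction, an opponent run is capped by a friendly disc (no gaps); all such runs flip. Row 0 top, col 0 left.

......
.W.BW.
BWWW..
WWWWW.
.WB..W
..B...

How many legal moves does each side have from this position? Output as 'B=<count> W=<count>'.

-- B to move --
(0,0): no bracket -> illegal
(0,1): no bracket -> illegal
(0,2): flips 1 -> legal
(0,3): no bracket -> illegal
(0,4): no bracket -> illegal
(0,5): no bracket -> illegal
(1,0): no bracket -> illegal
(1,2): flips 2 -> legal
(1,5): flips 1 -> legal
(2,4): flips 4 -> legal
(2,5): no bracket -> illegal
(3,5): no bracket -> illegal
(4,0): flips 4 -> legal
(4,3): flips 2 -> legal
(4,4): no bracket -> illegal
(5,0): no bracket -> illegal
(5,1): no bracket -> illegal
(5,4): no bracket -> illegal
(5,5): no bracket -> illegal
B mobility = 6
-- W to move --
(0,2): no bracket -> illegal
(0,3): flips 1 -> legal
(0,4): flips 1 -> legal
(1,0): flips 1 -> legal
(1,2): flips 1 -> legal
(2,4): no bracket -> illegal
(4,3): flips 1 -> legal
(5,1): flips 1 -> legal
(5,3): flips 1 -> legal
W mobility = 7

Answer: B=6 W=7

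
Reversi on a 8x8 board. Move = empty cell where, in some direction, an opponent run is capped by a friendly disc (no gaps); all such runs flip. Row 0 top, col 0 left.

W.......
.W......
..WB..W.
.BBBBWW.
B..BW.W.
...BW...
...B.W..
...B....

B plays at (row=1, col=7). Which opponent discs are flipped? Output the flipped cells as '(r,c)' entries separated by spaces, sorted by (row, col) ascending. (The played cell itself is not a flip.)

Dir NW: first cell '.' (not opp) -> no flip
Dir N: first cell '.' (not opp) -> no flip
Dir NE: edge -> no flip
Dir W: first cell '.' (not opp) -> no flip
Dir E: edge -> no flip
Dir SW: opp run (2,6) (3,5) (4,4) capped by B -> flip
Dir S: first cell '.' (not opp) -> no flip
Dir SE: edge -> no flip

Answer: (2,6) (3,5) (4,4)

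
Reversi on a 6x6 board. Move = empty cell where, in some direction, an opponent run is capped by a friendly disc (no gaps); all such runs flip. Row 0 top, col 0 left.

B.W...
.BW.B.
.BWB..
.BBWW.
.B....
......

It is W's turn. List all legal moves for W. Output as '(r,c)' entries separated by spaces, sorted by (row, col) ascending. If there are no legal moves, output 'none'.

Answer: (1,0) (1,3) (2,0) (2,4) (3,0) (4,0) (4,2)

Derivation:
(0,1): no bracket -> illegal
(0,3): no bracket -> illegal
(0,4): no bracket -> illegal
(0,5): no bracket -> illegal
(1,0): flips 1 -> legal
(1,3): flips 1 -> legal
(1,5): no bracket -> illegal
(2,0): flips 2 -> legal
(2,4): flips 1 -> legal
(2,5): no bracket -> illegal
(3,0): flips 3 -> legal
(4,0): flips 1 -> legal
(4,2): flips 1 -> legal
(4,3): no bracket -> illegal
(5,0): no bracket -> illegal
(5,1): no bracket -> illegal
(5,2): no bracket -> illegal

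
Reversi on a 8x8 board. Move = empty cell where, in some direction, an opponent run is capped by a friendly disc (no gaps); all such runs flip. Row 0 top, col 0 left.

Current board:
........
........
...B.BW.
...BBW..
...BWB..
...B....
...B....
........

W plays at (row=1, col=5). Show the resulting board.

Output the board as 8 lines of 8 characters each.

Answer: ........
.....W..
...B.WW.
...BBW..
...BWB..
...B....
...B....
........

Derivation:
Place W at (1,5); scan 8 dirs for brackets.
Dir NW: first cell '.' (not opp) -> no flip
Dir N: first cell '.' (not opp) -> no flip
Dir NE: first cell '.' (not opp) -> no flip
Dir W: first cell '.' (not opp) -> no flip
Dir E: first cell '.' (not opp) -> no flip
Dir SW: first cell '.' (not opp) -> no flip
Dir S: opp run (2,5) capped by W -> flip
Dir SE: first cell 'W' (not opp) -> no flip
All flips: (2,5)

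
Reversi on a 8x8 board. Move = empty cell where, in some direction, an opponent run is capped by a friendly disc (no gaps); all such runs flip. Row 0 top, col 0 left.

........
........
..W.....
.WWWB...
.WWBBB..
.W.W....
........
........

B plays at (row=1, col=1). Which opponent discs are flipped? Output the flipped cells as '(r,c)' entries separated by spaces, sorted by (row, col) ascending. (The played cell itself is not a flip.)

Answer: (2,2) (3,3)

Derivation:
Dir NW: first cell '.' (not opp) -> no flip
Dir N: first cell '.' (not opp) -> no flip
Dir NE: first cell '.' (not opp) -> no flip
Dir W: first cell '.' (not opp) -> no flip
Dir E: first cell '.' (not opp) -> no flip
Dir SW: first cell '.' (not opp) -> no flip
Dir S: first cell '.' (not opp) -> no flip
Dir SE: opp run (2,2) (3,3) capped by B -> flip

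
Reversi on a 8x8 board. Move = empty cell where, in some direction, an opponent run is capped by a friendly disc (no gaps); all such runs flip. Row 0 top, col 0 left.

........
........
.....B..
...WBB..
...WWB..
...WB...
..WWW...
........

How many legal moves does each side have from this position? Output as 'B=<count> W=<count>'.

-- B to move --
(2,2): no bracket -> illegal
(2,3): no bracket -> illegal
(2,4): no bracket -> illegal
(3,2): flips 2 -> legal
(4,2): flips 2 -> legal
(5,1): no bracket -> illegal
(5,2): flips 2 -> legal
(5,5): no bracket -> illegal
(6,1): no bracket -> illegal
(6,5): no bracket -> illegal
(7,1): flips 3 -> legal
(7,2): flips 1 -> legal
(7,3): no bracket -> illegal
(7,4): flips 1 -> legal
(7,5): no bracket -> illegal
B mobility = 6
-- W to move --
(1,4): no bracket -> illegal
(1,5): no bracket -> illegal
(1,6): flips 2 -> legal
(2,3): no bracket -> illegal
(2,4): flips 1 -> legal
(2,6): flips 1 -> legal
(3,6): flips 4 -> legal
(4,6): flips 1 -> legal
(5,5): flips 1 -> legal
(5,6): no bracket -> illegal
(6,5): flips 1 -> legal
W mobility = 7

Answer: B=6 W=7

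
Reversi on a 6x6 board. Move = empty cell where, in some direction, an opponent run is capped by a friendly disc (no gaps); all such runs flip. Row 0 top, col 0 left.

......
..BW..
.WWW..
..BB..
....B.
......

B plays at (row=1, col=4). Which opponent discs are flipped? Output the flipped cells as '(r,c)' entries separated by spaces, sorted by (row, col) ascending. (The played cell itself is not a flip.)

Dir NW: first cell '.' (not opp) -> no flip
Dir N: first cell '.' (not opp) -> no flip
Dir NE: first cell '.' (not opp) -> no flip
Dir W: opp run (1,3) capped by B -> flip
Dir E: first cell '.' (not opp) -> no flip
Dir SW: opp run (2,3) capped by B -> flip
Dir S: first cell '.' (not opp) -> no flip
Dir SE: first cell '.' (not opp) -> no flip

Answer: (1,3) (2,3)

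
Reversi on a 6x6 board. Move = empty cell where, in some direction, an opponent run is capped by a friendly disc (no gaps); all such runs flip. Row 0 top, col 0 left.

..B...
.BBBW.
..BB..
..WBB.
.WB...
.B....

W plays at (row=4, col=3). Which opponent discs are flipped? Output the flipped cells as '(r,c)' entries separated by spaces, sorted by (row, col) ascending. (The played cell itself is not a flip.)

Dir NW: first cell 'W' (not opp) -> no flip
Dir N: opp run (3,3) (2,3) (1,3), next='.' -> no flip
Dir NE: opp run (3,4), next='.' -> no flip
Dir W: opp run (4,2) capped by W -> flip
Dir E: first cell '.' (not opp) -> no flip
Dir SW: first cell '.' (not opp) -> no flip
Dir S: first cell '.' (not opp) -> no flip
Dir SE: first cell '.' (not opp) -> no flip

Answer: (4,2)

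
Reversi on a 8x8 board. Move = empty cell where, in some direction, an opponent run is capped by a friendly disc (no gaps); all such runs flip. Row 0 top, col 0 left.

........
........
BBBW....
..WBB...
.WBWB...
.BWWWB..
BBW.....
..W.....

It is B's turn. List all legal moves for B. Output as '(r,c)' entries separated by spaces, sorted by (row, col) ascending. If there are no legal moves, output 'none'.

(1,2): flips 1 -> legal
(1,3): flips 1 -> legal
(1,4): no bracket -> illegal
(2,4): flips 1 -> legal
(3,0): no bracket -> illegal
(3,1): flips 2 -> legal
(4,0): flips 1 -> legal
(4,5): no bracket -> illegal
(5,0): no bracket -> illegal
(6,3): flips 3 -> legal
(6,4): flips 2 -> legal
(6,5): flips 3 -> legal
(7,1): flips 2 -> legal
(7,3): flips 1 -> legal

Answer: (1,2) (1,3) (2,4) (3,1) (4,0) (6,3) (6,4) (6,5) (7,1) (7,3)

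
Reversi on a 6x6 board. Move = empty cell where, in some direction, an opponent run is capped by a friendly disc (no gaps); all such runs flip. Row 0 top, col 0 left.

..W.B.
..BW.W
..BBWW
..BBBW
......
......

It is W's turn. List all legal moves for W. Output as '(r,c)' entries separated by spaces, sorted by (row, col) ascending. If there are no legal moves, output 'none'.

(0,1): no bracket -> illegal
(0,3): no bracket -> illegal
(0,5): no bracket -> illegal
(1,1): flips 1 -> legal
(1,4): no bracket -> illegal
(2,1): flips 2 -> legal
(3,1): flips 4 -> legal
(4,1): no bracket -> illegal
(4,2): flips 4 -> legal
(4,3): flips 3 -> legal
(4,4): flips 1 -> legal
(4,5): no bracket -> illegal

Answer: (1,1) (2,1) (3,1) (4,2) (4,3) (4,4)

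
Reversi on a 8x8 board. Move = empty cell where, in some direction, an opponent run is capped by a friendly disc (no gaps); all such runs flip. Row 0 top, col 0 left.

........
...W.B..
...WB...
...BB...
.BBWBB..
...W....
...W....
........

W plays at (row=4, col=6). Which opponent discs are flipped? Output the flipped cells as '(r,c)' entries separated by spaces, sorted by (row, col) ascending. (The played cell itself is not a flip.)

Answer: (4,4) (4,5)

Derivation:
Dir NW: first cell '.' (not opp) -> no flip
Dir N: first cell '.' (not opp) -> no flip
Dir NE: first cell '.' (not opp) -> no flip
Dir W: opp run (4,5) (4,4) capped by W -> flip
Dir E: first cell '.' (not opp) -> no flip
Dir SW: first cell '.' (not opp) -> no flip
Dir S: first cell '.' (not opp) -> no flip
Dir SE: first cell '.' (not opp) -> no flip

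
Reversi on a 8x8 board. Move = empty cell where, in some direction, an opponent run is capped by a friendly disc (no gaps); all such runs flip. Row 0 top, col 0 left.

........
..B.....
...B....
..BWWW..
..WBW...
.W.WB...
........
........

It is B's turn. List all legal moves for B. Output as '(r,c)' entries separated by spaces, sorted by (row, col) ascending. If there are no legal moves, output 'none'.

Answer: (2,4) (2,5) (3,6) (4,1) (4,5) (5,2) (6,3)

Derivation:
(2,2): no bracket -> illegal
(2,4): flips 2 -> legal
(2,5): flips 1 -> legal
(2,6): no bracket -> illegal
(3,1): no bracket -> illegal
(3,6): flips 3 -> legal
(4,0): no bracket -> illegal
(4,1): flips 1 -> legal
(4,5): flips 2 -> legal
(4,6): no bracket -> illegal
(5,0): no bracket -> illegal
(5,2): flips 2 -> legal
(5,5): no bracket -> illegal
(6,0): no bracket -> illegal
(6,1): no bracket -> illegal
(6,2): no bracket -> illegal
(6,3): flips 1 -> legal
(6,4): no bracket -> illegal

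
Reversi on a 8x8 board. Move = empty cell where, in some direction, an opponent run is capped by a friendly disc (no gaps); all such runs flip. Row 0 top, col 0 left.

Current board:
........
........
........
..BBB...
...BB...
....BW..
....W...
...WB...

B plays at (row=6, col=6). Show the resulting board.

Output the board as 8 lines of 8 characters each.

Place B at (6,6); scan 8 dirs for brackets.
Dir NW: opp run (5,5) capped by B -> flip
Dir N: first cell '.' (not opp) -> no flip
Dir NE: first cell '.' (not opp) -> no flip
Dir W: first cell '.' (not opp) -> no flip
Dir E: first cell '.' (not opp) -> no flip
Dir SW: first cell '.' (not opp) -> no flip
Dir S: first cell '.' (not opp) -> no flip
Dir SE: first cell '.' (not opp) -> no flip
All flips: (5,5)

Answer: ........
........
........
..BBB...
...BB...
....BB..
....W.B.
...WB...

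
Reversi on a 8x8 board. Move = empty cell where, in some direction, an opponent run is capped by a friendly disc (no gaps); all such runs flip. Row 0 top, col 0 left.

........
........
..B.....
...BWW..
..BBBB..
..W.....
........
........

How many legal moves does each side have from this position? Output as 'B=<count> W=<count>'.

Answer: B=7 W=5

Derivation:
-- B to move --
(2,3): flips 1 -> legal
(2,4): flips 1 -> legal
(2,5): flips 2 -> legal
(2,6): flips 1 -> legal
(3,6): flips 2 -> legal
(4,1): no bracket -> illegal
(4,6): no bracket -> illegal
(5,1): no bracket -> illegal
(5,3): no bracket -> illegal
(6,1): flips 1 -> legal
(6,2): flips 1 -> legal
(6,3): no bracket -> illegal
B mobility = 7
-- W to move --
(1,1): no bracket -> illegal
(1,2): no bracket -> illegal
(1,3): no bracket -> illegal
(2,1): no bracket -> illegal
(2,3): no bracket -> illegal
(2,4): no bracket -> illegal
(3,1): no bracket -> illegal
(3,2): flips 2 -> legal
(3,6): no bracket -> illegal
(4,1): no bracket -> illegal
(4,6): no bracket -> illegal
(5,1): no bracket -> illegal
(5,3): flips 1 -> legal
(5,4): flips 1 -> legal
(5,5): flips 1 -> legal
(5,6): flips 1 -> legal
W mobility = 5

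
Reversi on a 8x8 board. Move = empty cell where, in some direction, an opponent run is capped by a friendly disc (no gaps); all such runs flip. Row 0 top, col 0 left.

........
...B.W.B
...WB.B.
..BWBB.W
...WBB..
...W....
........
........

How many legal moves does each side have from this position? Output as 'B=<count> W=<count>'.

Answer: B=10 W=9

Derivation:
-- B to move --
(0,4): flips 1 -> legal
(0,5): no bracket -> illegal
(0,6): flips 1 -> legal
(1,2): flips 1 -> legal
(1,4): flips 1 -> legal
(1,6): no bracket -> illegal
(2,2): flips 2 -> legal
(2,5): no bracket -> illegal
(2,7): no bracket -> illegal
(3,6): no bracket -> illegal
(4,2): flips 2 -> legal
(4,6): no bracket -> illegal
(4,7): no bracket -> illegal
(5,2): flips 1 -> legal
(5,4): flips 1 -> legal
(6,2): flips 1 -> legal
(6,3): flips 4 -> legal
(6,4): no bracket -> illegal
B mobility = 10
-- W to move --
(0,2): no bracket -> illegal
(0,3): flips 1 -> legal
(0,4): no bracket -> illegal
(0,6): no bracket -> illegal
(0,7): no bracket -> illegal
(1,2): no bracket -> illegal
(1,4): no bracket -> illegal
(1,6): no bracket -> illegal
(2,1): flips 1 -> legal
(2,2): no bracket -> illegal
(2,5): flips 2 -> legal
(2,7): no bracket -> illegal
(3,1): flips 1 -> legal
(3,6): flips 2 -> legal
(4,1): flips 1 -> legal
(4,2): no bracket -> illegal
(4,6): flips 2 -> legal
(5,4): no bracket -> illegal
(5,5): flips 1 -> legal
(5,6): flips 2 -> legal
W mobility = 9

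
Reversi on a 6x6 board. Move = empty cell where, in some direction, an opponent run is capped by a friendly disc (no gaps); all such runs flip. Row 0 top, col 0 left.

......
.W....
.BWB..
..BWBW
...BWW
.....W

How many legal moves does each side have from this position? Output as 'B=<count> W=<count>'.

-- B to move --
(0,0): no bracket -> illegal
(0,1): flips 1 -> legal
(0,2): no bracket -> illegal
(1,0): no bracket -> illegal
(1,2): flips 1 -> legal
(1,3): no bracket -> illegal
(2,0): no bracket -> illegal
(2,4): no bracket -> illegal
(2,5): no bracket -> illegal
(3,1): no bracket -> illegal
(4,2): no bracket -> illegal
(5,3): no bracket -> illegal
(5,4): flips 1 -> legal
B mobility = 3
-- W to move --
(1,0): no bracket -> illegal
(1,2): flips 2 -> legal
(1,3): flips 1 -> legal
(1,4): no bracket -> illegal
(2,0): flips 1 -> legal
(2,4): flips 2 -> legal
(2,5): no bracket -> illegal
(3,0): no bracket -> illegal
(3,1): flips 2 -> legal
(4,1): no bracket -> illegal
(4,2): flips 2 -> legal
(5,2): no bracket -> illegal
(5,3): flips 1 -> legal
(5,4): no bracket -> illegal
W mobility = 7

Answer: B=3 W=7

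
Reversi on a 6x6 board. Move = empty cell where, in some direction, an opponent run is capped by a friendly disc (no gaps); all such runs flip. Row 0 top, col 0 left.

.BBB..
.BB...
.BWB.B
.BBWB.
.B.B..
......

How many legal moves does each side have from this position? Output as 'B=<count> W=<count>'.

-- B to move --
(1,3): flips 1 -> legal
(2,4): no bracket -> illegal
(4,2): no bracket -> illegal
(4,4): flips 2 -> legal
B mobility = 2
-- W to move --
(0,0): flips 1 -> legal
(0,4): no bracket -> illegal
(1,0): no bracket -> illegal
(1,3): flips 1 -> legal
(1,4): no bracket -> illegal
(1,5): no bracket -> illegal
(2,0): flips 1 -> legal
(2,4): flips 1 -> legal
(3,0): flips 2 -> legal
(3,5): flips 1 -> legal
(4,0): flips 1 -> legal
(4,2): flips 1 -> legal
(4,4): no bracket -> illegal
(4,5): no bracket -> illegal
(5,0): no bracket -> illegal
(5,1): no bracket -> illegal
(5,2): no bracket -> illegal
(5,3): flips 1 -> legal
(5,4): no bracket -> illegal
W mobility = 9

Answer: B=2 W=9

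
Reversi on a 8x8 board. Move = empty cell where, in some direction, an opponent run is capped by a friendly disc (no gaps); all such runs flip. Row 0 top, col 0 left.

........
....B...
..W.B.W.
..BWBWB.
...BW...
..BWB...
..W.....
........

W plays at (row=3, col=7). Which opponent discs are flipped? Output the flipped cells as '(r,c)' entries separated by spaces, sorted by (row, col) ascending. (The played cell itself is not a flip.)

Dir NW: first cell 'W' (not opp) -> no flip
Dir N: first cell '.' (not opp) -> no flip
Dir NE: edge -> no flip
Dir W: opp run (3,6) capped by W -> flip
Dir E: edge -> no flip
Dir SW: first cell '.' (not opp) -> no flip
Dir S: first cell '.' (not opp) -> no flip
Dir SE: edge -> no flip

Answer: (3,6)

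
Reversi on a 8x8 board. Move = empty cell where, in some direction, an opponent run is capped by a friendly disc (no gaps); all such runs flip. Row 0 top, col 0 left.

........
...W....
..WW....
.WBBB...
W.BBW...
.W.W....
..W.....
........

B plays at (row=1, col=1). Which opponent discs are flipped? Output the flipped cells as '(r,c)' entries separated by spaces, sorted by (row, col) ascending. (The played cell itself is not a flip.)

Dir NW: first cell '.' (not opp) -> no flip
Dir N: first cell '.' (not opp) -> no flip
Dir NE: first cell '.' (not opp) -> no flip
Dir W: first cell '.' (not opp) -> no flip
Dir E: first cell '.' (not opp) -> no flip
Dir SW: first cell '.' (not opp) -> no flip
Dir S: first cell '.' (not opp) -> no flip
Dir SE: opp run (2,2) capped by B -> flip

Answer: (2,2)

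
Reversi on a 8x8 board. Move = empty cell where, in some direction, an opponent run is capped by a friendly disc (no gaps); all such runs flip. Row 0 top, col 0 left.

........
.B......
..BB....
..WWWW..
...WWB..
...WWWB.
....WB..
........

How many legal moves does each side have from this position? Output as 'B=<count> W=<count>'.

-- B to move --
(2,1): flips 3 -> legal
(2,4): no bracket -> illegal
(2,5): flips 1 -> legal
(2,6): no bracket -> illegal
(3,1): no bracket -> illegal
(3,6): no bracket -> illegal
(4,1): flips 1 -> legal
(4,2): flips 3 -> legal
(4,6): no bracket -> illegal
(5,2): flips 3 -> legal
(6,2): no bracket -> illegal
(6,3): flips 5 -> legal
(6,6): flips 3 -> legal
(7,3): no bracket -> illegal
(7,4): no bracket -> illegal
(7,5): no bracket -> illegal
B mobility = 7
-- W to move --
(0,0): flips 2 -> legal
(0,1): no bracket -> illegal
(0,2): no bracket -> illegal
(1,0): no bracket -> illegal
(1,2): flips 2 -> legal
(1,3): flips 1 -> legal
(1,4): flips 1 -> legal
(2,0): no bracket -> illegal
(2,1): no bracket -> illegal
(2,4): no bracket -> illegal
(3,1): no bracket -> illegal
(3,6): flips 1 -> legal
(4,6): flips 1 -> legal
(4,7): no bracket -> illegal
(5,7): flips 1 -> legal
(6,6): flips 1 -> legal
(6,7): flips 2 -> legal
(7,4): no bracket -> illegal
(7,5): flips 1 -> legal
(7,6): flips 1 -> legal
W mobility = 11

Answer: B=7 W=11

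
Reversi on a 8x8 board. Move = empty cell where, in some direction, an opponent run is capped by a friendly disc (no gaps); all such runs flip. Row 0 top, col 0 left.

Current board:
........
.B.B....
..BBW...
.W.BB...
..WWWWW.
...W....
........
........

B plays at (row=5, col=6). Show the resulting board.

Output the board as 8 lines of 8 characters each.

Place B at (5,6); scan 8 dirs for brackets.
Dir NW: opp run (4,5) capped by B -> flip
Dir N: opp run (4,6), next='.' -> no flip
Dir NE: first cell '.' (not opp) -> no flip
Dir W: first cell '.' (not opp) -> no flip
Dir E: first cell '.' (not opp) -> no flip
Dir SW: first cell '.' (not opp) -> no flip
Dir S: first cell '.' (not opp) -> no flip
Dir SE: first cell '.' (not opp) -> no flip
All flips: (4,5)

Answer: ........
.B.B....
..BBW...
.W.BB...
..WWWBW.
...W..B.
........
........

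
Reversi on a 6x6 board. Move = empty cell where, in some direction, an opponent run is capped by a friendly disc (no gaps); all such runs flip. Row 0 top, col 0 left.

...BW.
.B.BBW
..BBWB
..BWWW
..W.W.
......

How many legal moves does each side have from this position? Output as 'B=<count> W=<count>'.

Answer: B=6 W=5

Derivation:
-- B to move --
(0,5): flips 2 -> legal
(3,1): no bracket -> illegal
(4,1): no bracket -> illegal
(4,3): flips 2 -> legal
(4,5): flips 2 -> legal
(5,1): no bracket -> illegal
(5,2): flips 1 -> legal
(5,3): no bracket -> illegal
(5,4): flips 3 -> legal
(5,5): flips 2 -> legal
B mobility = 6
-- W to move --
(0,0): flips 2 -> legal
(0,1): no bracket -> illegal
(0,2): flips 2 -> legal
(0,5): no bracket -> illegal
(1,0): no bracket -> illegal
(1,2): flips 5 -> legal
(2,0): no bracket -> illegal
(2,1): flips 2 -> legal
(3,1): flips 3 -> legal
(4,1): no bracket -> illegal
(4,3): no bracket -> illegal
W mobility = 5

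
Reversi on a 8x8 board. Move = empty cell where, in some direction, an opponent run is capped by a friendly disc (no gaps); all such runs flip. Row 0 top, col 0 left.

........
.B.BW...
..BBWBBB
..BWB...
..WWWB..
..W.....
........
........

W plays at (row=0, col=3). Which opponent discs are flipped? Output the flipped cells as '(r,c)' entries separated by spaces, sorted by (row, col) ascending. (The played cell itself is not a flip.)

Answer: (1,3) (2,3)

Derivation:
Dir NW: edge -> no flip
Dir N: edge -> no flip
Dir NE: edge -> no flip
Dir W: first cell '.' (not opp) -> no flip
Dir E: first cell '.' (not opp) -> no flip
Dir SW: first cell '.' (not opp) -> no flip
Dir S: opp run (1,3) (2,3) capped by W -> flip
Dir SE: first cell 'W' (not opp) -> no flip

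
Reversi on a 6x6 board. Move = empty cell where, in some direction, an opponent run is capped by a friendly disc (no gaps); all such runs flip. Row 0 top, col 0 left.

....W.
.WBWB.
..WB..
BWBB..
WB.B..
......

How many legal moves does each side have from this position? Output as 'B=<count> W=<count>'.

-- B to move --
(0,0): flips 2 -> legal
(0,1): no bracket -> illegal
(0,2): no bracket -> illegal
(0,3): flips 1 -> legal
(0,5): no bracket -> illegal
(1,0): flips 1 -> legal
(1,5): no bracket -> illegal
(2,0): no bracket -> illegal
(2,1): flips 2 -> legal
(2,4): no bracket -> illegal
(4,2): no bracket -> illegal
(5,0): flips 1 -> legal
(5,1): no bracket -> illegal
B mobility = 5
-- W to move --
(0,1): no bracket -> illegal
(0,2): flips 1 -> legal
(0,3): no bracket -> illegal
(0,5): no bracket -> illegal
(1,5): flips 1 -> legal
(2,0): flips 1 -> legal
(2,1): no bracket -> illegal
(2,4): flips 2 -> legal
(2,5): no bracket -> illegal
(3,4): flips 2 -> legal
(4,2): flips 2 -> legal
(4,4): flips 1 -> legal
(5,0): no bracket -> illegal
(5,1): flips 1 -> legal
(5,2): no bracket -> illegal
(5,3): flips 3 -> legal
(5,4): no bracket -> illegal
W mobility = 9

Answer: B=5 W=9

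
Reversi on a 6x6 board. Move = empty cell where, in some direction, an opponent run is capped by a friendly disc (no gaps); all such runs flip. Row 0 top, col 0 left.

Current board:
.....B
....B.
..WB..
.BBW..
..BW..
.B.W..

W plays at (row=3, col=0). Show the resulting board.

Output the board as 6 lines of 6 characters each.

Answer: .....B
....B.
..WB..
WWWW..
..BW..
.B.W..

Derivation:
Place W at (3,0); scan 8 dirs for brackets.
Dir NW: edge -> no flip
Dir N: first cell '.' (not opp) -> no flip
Dir NE: first cell '.' (not opp) -> no flip
Dir W: edge -> no flip
Dir E: opp run (3,1) (3,2) capped by W -> flip
Dir SW: edge -> no flip
Dir S: first cell '.' (not opp) -> no flip
Dir SE: first cell '.' (not opp) -> no flip
All flips: (3,1) (3,2)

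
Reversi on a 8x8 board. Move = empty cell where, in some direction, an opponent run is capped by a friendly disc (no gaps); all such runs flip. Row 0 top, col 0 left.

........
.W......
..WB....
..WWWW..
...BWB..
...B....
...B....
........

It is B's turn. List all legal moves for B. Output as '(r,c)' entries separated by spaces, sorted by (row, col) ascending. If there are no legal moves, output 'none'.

(0,0): no bracket -> illegal
(0,1): no bracket -> illegal
(0,2): no bracket -> illegal
(1,0): no bracket -> illegal
(1,2): no bracket -> illegal
(1,3): no bracket -> illegal
(2,0): no bracket -> illegal
(2,1): flips 2 -> legal
(2,4): no bracket -> illegal
(2,5): flips 2 -> legal
(2,6): flips 2 -> legal
(3,1): no bracket -> illegal
(3,6): no bracket -> illegal
(4,1): flips 1 -> legal
(4,2): no bracket -> illegal
(4,6): no bracket -> illegal
(5,4): no bracket -> illegal
(5,5): no bracket -> illegal

Answer: (2,1) (2,5) (2,6) (4,1)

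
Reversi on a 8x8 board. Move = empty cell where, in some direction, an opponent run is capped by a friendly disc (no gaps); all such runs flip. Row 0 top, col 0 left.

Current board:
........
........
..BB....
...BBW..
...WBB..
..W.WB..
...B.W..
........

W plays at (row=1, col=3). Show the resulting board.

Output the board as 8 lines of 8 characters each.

Place W at (1,3); scan 8 dirs for brackets.
Dir NW: first cell '.' (not opp) -> no flip
Dir N: first cell '.' (not opp) -> no flip
Dir NE: first cell '.' (not opp) -> no flip
Dir W: first cell '.' (not opp) -> no flip
Dir E: first cell '.' (not opp) -> no flip
Dir SW: opp run (2,2), next='.' -> no flip
Dir S: opp run (2,3) (3,3) capped by W -> flip
Dir SE: first cell '.' (not opp) -> no flip
All flips: (2,3) (3,3)

Answer: ........
...W....
..BW....
...WBW..
...WBB..
..W.WB..
...B.W..
........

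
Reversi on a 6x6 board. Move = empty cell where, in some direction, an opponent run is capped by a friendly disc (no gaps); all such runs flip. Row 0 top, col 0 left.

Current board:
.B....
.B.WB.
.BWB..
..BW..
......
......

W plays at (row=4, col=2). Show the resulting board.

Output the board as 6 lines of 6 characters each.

Answer: .B....
.B.WB.
.BWB..
..WW..
..W...
......

Derivation:
Place W at (4,2); scan 8 dirs for brackets.
Dir NW: first cell '.' (not opp) -> no flip
Dir N: opp run (3,2) capped by W -> flip
Dir NE: first cell 'W' (not opp) -> no flip
Dir W: first cell '.' (not opp) -> no flip
Dir E: first cell '.' (not opp) -> no flip
Dir SW: first cell '.' (not opp) -> no flip
Dir S: first cell '.' (not opp) -> no flip
Dir SE: first cell '.' (not opp) -> no flip
All flips: (3,2)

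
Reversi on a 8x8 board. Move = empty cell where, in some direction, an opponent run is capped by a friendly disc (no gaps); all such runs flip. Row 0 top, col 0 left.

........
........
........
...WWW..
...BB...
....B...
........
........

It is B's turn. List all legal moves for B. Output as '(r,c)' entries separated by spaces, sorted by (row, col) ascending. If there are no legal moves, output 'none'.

Answer: (2,2) (2,3) (2,4) (2,5) (2,6)

Derivation:
(2,2): flips 1 -> legal
(2,3): flips 1 -> legal
(2,4): flips 1 -> legal
(2,5): flips 1 -> legal
(2,6): flips 1 -> legal
(3,2): no bracket -> illegal
(3,6): no bracket -> illegal
(4,2): no bracket -> illegal
(4,5): no bracket -> illegal
(4,6): no bracket -> illegal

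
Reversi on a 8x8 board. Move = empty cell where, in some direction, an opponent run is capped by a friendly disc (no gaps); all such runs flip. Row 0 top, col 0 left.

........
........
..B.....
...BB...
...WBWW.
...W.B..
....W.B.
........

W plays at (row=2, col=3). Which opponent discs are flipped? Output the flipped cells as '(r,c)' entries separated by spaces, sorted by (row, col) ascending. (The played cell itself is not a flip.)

Answer: (3,3) (3,4)

Derivation:
Dir NW: first cell '.' (not opp) -> no flip
Dir N: first cell '.' (not opp) -> no flip
Dir NE: first cell '.' (not opp) -> no flip
Dir W: opp run (2,2), next='.' -> no flip
Dir E: first cell '.' (not opp) -> no flip
Dir SW: first cell '.' (not opp) -> no flip
Dir S: opp run (3,3) capped by W -> flip
Dir SE: opp run (3,4) capped by W -> flip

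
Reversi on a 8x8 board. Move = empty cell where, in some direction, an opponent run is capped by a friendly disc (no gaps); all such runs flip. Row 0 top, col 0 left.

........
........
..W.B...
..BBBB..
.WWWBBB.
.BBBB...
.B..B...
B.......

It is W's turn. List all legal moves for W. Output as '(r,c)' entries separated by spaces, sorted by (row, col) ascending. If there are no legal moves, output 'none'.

(1,3): no bracket -> illegal
(1,4): no bracket -> illegal
(1,5): flips 2 -> legal
(2,1): flips 1 -> legal
(2,3): flips 2 -> legal
(2,5): flips 1 -> legal
(2,6): no bracket -> illegal
(3,1): no bracket -> illegal
(3,6): no bracket -> illegal
(3,7): no bracket -> illegal
(4,0): no bracket -> illegal
(4,7): flips 3 -> legal
(5,0): no bracket -> illegal
(5,5): flips 2 -> legal
(5,6): no bracket -> illegal
(5,7): no bracket -> illegal
(6,0): flips 1 -> legal
(6,2): flips 1 -> legal
(6,3): flips 2 -> legal
(6,5): flips 1 -> legal
(7,1): flips 2 -> legal
(7,2): no bracket -> illegal
(7,3): no bracket -> illegal
(7,4): no bracket -> illegal
(7,5): flips 2 -> legal

Answer: (1,5) (2,1) (2,3) (2,5) (4,7) (5,5) (6,0) (6,2) (6,3) (6,5) (7,1) (7,5)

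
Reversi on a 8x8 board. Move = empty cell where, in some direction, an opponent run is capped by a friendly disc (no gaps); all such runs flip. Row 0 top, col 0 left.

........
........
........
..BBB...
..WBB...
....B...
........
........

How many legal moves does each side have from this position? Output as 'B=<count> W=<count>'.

-- B to move --
(3,1): no bracket -> illegal
(4,1): flips 1 -> legal
(5,1): flips 1 -> legal
(5,2): flips 1 -> legal
(5,3): no bracket -> illegal
B mobility = 3
-- W to move --
(2,1): no bracket -> illegal
(2,2): flips 1 -> legal
(2,3): no bracket -> illegal
(2,4): flips 1 -> legal
(2,5): no bracket -> illegal
(3,1): no bracket -> illegal
(3,5): no bracket -> illegal
(4,1): no bracket -> illegal
(4,5): flips 2 -> legal
(5,2): no bracket -> illegal
(5,3): no bracket -> illegal
(5,5): no bracket -> illegal
(6,3): no bracket -> illegal
(6,4): no bracket -> illegal
(6,5): no bracket -> illegal
W mobility = 3

Answer: B=3 W=3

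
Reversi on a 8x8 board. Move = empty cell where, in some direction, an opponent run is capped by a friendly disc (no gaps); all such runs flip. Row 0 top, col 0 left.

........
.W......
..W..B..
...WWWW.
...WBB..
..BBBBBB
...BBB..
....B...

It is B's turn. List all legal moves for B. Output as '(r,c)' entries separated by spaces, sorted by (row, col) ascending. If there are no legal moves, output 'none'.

Answer: (0,0) (2,3) (2,4) (2,6) (2,7) (3,2) (4,2) (4,7)

Derivation:
(0,0): flips 3 -> legal
(0,1): no bracket -> illegal
(0,2): no bracket -> illegal
(1,0): no bracket -> illegal
(1,2): no bracket -> illegal
(1,3): no bracket -> illegal
(2,0): no bracket -> illegal
(2,1): no bracket -> illegal
(2,3): flips 3 -> legal
(2,4): flips 1 -> legal
(2,6): flips 1 -> legal
(2,7): flips 1 -> legal
(3,1): no bracket -> illegal
(3,2): flips 1 -> legal
(3,7): no bracket -> illegal
(4,2): flips 1 -> legal
(4,6): no bracket -> illegal
(4,7): flips 1 -> legal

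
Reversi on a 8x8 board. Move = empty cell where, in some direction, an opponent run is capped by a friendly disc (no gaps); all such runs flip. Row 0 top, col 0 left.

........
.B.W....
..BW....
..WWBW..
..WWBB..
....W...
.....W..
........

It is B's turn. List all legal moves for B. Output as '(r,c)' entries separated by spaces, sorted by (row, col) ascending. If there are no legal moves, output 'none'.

Answer: (0,4) (1,2) (2,4) (2,5) (2,6) (3,1) (3,6) (4,1) (5,2) (6,3) (6,4)

Derivation:
(0,2): no bracket -> illegal
(0,3): no bracket -> illegal
(0,4): flips 1 -> legal
(1,2): flips 1 -> legal
(1,4): no bracket -> illegal
(2,1): no bracket -> illegal
(2,4): flips 1 -> legal
(2,5): flips 1 -> legal
(2,6): flips 1 -> legal
(3,1): flips 2 -> legal
(3,6): flips 1 -> legal
(4,1): flips 2 -> legal
(4,6): no bracket -> illegal
(5,1): no bracket -> illegal
(5,2): flips 3 -> legal
(5,3): no bracket -> illegal
(5,5): no bracket -> illegal
(5,6): no bracket -> illegal
(6,3): flips 1 -> legal
(6,4): flips 1 -> legal
(6,6): no bracket -> illegal
(7,4): no bracket -> illegal
(7,5): no bracket -> illegal
(7,6): no bracket -> illegal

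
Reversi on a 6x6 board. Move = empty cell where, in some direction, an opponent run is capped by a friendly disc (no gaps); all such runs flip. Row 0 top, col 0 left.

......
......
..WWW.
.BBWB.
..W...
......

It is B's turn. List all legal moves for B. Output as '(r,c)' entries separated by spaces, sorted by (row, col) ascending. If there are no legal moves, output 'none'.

Answer: (1,2) (1,3) (1,4) (5,2) (5,3)

Derivation:
(1,1): no bracket -> illegal
(1,2): flips 2 -> legal
(1,3): flips 1 -> legal
(1,4): flips 2 -> legal
(1,5): no bracket -> illegal
(2,1): no bracket -> illegal
(2,5): no bracket -> illegal
(3,5): no bracket -> illegal
(4,1): no bracket -> illegal
(4,3): no bracket -> illegal
(4,4): no bracket -> illegal
(5,1): no bracket -> illegal
(5,2): flips 1 -> legal
(5,3): flips 1 -> legal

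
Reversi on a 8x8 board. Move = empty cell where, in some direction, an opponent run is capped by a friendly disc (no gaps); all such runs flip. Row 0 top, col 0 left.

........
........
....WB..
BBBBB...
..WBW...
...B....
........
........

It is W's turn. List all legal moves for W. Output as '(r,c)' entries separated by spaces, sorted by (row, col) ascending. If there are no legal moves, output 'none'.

Answer: (2,0) (2,2) (2,6) (6,2) (6,4)

Derivation:
(1,4): no bracket -> illegal
(1,5): no bracket -> illegal
(1,6): no bracket -> illegal
(2,0): flips 1 -> legal
(2,1): no bracket -> illegal
(2,2): flips 2 -> legal
(2,3): no bracket -> illegal
(2,6): flips 1 -> legal
(3,5): no bracket -> illegal
(3,6): no bracket -> illegal
(4,0): no bracket -> illegal
(4,1): no bracket -> illegal
(4,5): no bracket -> illegal
(5,2): no bracket -> illegal
(5,4): no bracket -> illegal
(6,2): flips 1 -> legal
(6,3): no bracket -> illegal
(6,4): flips 1 -> legal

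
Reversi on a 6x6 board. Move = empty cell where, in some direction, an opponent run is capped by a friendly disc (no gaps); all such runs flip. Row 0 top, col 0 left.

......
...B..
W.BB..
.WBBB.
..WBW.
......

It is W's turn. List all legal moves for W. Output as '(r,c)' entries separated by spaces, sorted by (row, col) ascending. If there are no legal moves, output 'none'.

(0,2): no bracket -> illegal
(0,3): no bracket -> illegal
(0,4): flips 2 -> legal
(1,1): flips 2 -> legal
(1,2): flips 2 -> legal
(1,4): no bracket -> illegal
(2,1): no bracket -> illegal
(2,4): flips 2 -> legal
(2,5): no bracket -> illegal
(3,5): flips 3 -> legal
(4,1): no bracket -> illegal
(4,5): no bracket -> illegal
(5,2): no bracket -> illegal
(5,3): no bracket -> illegal
(5,4): no bracket -> illegal

Answer: (0,4) (1,1) (1,2) (2,4) (3,5)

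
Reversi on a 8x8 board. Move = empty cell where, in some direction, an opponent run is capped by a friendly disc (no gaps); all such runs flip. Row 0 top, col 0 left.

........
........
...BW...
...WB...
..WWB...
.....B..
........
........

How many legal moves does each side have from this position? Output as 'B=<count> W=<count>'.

-- B to move --
(1,3): no bracket -> illegal
(1,4): flips 1 -> legal
(1,5): no bracket -> illegal
(2,2): flips 1 -> legal
(2,5): flips 1 -> legal
(3,1): no bracket -> illegal
(3,2): flips 1 -> legal
(3,5): no bracket -> illegal
(4,1): flips 2 -> legal
(5,1): no bracket -> illegal
(5,2): flips 1 -> legal
(5,3): flips 2 -> legal
(5,4): no bracket -> illegal
B mobility = 7
-- W to move --
(1,2): no bracket -> illegal
(1,3): flips 1 -> legal
(1,4): no bracket -> illegal
(2,2): flips 1 -> legal
(2,5): flips 1 -> legal
(3,2): no bracket -> illegal
(3,5): flips 1 -> legal
(4,5): flips 1 -> legal
(4,6): no bracket -> illegal
(5,3): no bracket -> illegal
(5,4): flips 2 -> legal
(5,6): no bracket -> illegal
(6,4): no bracket -> illegal
(6,5): no bracket -> illegal
(6,6): flips 2 -> legal
W mobility = 7

Answer: B=7 W=7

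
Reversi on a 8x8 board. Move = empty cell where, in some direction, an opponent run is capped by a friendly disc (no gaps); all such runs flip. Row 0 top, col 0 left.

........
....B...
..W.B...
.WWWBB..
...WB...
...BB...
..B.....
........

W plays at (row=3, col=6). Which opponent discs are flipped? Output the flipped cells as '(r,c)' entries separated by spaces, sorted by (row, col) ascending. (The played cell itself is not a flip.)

Answer: (3,4) (3,5)

Derivation:
Dir NW: first cell '.' (not opp) -> no flip
Dir N: first cell '.' (not opp) -> no flip
Dir NE: first cell '.' (not opp) -> no flip
Dir W: opp run (3,5) (3,4) capped by W -> flip
Dir E: first cell '.' (not opp) -> no flip
Dir SW: first cell '.' (not opp) -> no flip
Dir S: first cell '.' (not opp) -> no flip
Dir SE: first cell '.' (not opp) -> no flip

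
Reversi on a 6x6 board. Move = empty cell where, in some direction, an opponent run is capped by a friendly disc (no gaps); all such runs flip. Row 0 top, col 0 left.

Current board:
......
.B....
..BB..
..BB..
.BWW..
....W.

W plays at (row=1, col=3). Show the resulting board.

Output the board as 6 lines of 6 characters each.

Answer: ......
.B.W..
..BW..
..BW..
.BWW..
....W.

Derivation:
Place W at (1,3); scan 8 dirs for brackets.
Dir NW: first cell '.' (not opp) -> no flip
Dir N: first cell '.' (not opp) -> no flip
Dir NE: first cell '.' (not opp) -> no flip
Dir W: first cell '.' (not opp) -> no flip
Dir E: first cell '.' (not opp) -> no flip
Dir SW: opp run (2,2), next='.' -> no flip
Dir S: opp run (2,3) (3,3) capped by W -> flip
Dir SE: first cell '.' (not opp) -> no flip
All flips: (2,3) (3,3)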